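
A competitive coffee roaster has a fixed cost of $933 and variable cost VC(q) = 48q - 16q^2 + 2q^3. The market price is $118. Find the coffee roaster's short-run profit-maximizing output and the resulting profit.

AVC = 48 - 16q + 2q^2 has its minimum $16 at q = 4; price $118 clears that bar, so the firm operates.
With MC = 48 - 32q + 6q^2, P = MC on the upward-sloping part at q* = 7.
TR = 118·7 = 826. TC = 933 + 238 = 1171. Profit = 826 − 1171 = -$345.
By producing, the firm covers all variable cost plus $588 of fixed cost; shutting down would lose the full $933.

Profit = -$345 at q = 7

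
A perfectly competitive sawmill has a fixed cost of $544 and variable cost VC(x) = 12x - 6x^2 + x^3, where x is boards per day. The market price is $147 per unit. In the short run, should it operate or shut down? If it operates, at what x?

Produce at x = 9

Strip out fixed cost: VC = 12x - 6x^2 + x^3. Then AVC = 12 - 6x + x^2 and MC = 12 - 12x + 3x^2.
The AVC parabola has its vertex at x = 6/2 = 3, where AVC = 12 - 6·3 + 3^2 = $3.
Because $147 ≥ $3, revenue can cover variable cost; the firm operates.
Set P = MC: 147 = 12 - 12x + 3x^2 → -135 - 12x + 3x^2 = 0. The roots are x = -5 and x = 9; the profit-maximizing output is on the rising part of MC, so x* = 9.
Check: AVC at x = 9 is $39 ≤ P, so revenue covers variable cost.
Profit = P·x − TC = 147·9 − 895 = $428.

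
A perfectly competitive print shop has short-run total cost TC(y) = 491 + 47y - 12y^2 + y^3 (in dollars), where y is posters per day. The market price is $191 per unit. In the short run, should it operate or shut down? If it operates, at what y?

Strip out fixed cost: VC = 47y - 12y^2 + y^3. Then AVC = 47 - 12y + y^2 and MC = 47 - 24y + 3y^2.
AVC hits its minimum where MC = AVC, at y = 6, giving min AVC = 47 - 12·6 + 6^2 = $11.
Because $191 ≥ $11, revenue can cover variable cost; the firm operates.
Set P = MC: 191 = 47 - 24y + 3y^2 → -144 - 24y + 3y^2 = 0. The roots are y = -4 and y = 12; the profit-maximizing output is on the rising part of MC, so y* = 12.
Check: AVC at y = 12 is $47 ≤ P, so revenue covers variable cost.
Profit = P·y − TC = 191·12 − 1055 = $1237.

Produce at y = 12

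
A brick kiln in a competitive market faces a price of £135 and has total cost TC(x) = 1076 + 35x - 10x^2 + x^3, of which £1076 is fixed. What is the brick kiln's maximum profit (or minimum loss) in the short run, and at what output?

AVC = 35 - 10x + x^2 has its minimum £10 at x = 5; price £135 clears that bar, so the firm operates.
MC = 35 - 20x + 3x^2. Setting P = MC and taking the root on the rising branch gives x* = 10.
TR = 135·10 = 1350. TC = 1076 + 350 = 1426. Profit = 1350 − 1426 = -£76.
Shutting down would mean losing the fixed cost of £1076, so operating at a loss of £76 is better by £1000.

Profit = -£76 at x = 10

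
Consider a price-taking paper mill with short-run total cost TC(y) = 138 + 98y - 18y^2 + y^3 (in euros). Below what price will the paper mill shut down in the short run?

€17 per unit

The firm shuts down when price falls below the minimum of average variable cost. AVC = VC/y = 98 - 18y + y^2.
At the minimum of AVC, MC = AVC. MC = 98 - 36y + 3y^2; setting MC = AVC gives 2y^2 - 18y = 0, so y = 9. min AVC = 17.
For P < €17 the firm produces nothing.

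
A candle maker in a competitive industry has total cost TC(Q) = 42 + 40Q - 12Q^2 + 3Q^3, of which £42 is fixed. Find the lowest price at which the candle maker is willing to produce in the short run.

Short-run supply begins at min AVC. From VC = 40Q - 12Q^2 + 3Q^3, AVC = 40 - 12Q + 3Q^2.
At the minimum of AVC, MC = AVC. MC = 40 - 24Q + 9Q^2; setting MC = AVC gives 6Q^2 - 12Q = 0, so Q = 2. min AVC = 28.
For P < £28 the firm produces nothing.

£28 per unit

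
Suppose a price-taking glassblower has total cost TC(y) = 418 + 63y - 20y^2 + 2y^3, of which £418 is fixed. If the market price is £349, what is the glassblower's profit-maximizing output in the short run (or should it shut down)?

Produce at y = 11

From TC, MC = TC'(y) = 63 - 40y + 6y^2 and AVC = VC/y = 63 - 20y + 2y^2.
AVC is minimized where dAVC/dy = -20 + 4y = 0, at y = 5; min AVC = 63 - 20·5 + 2·5^2 = £13.
Because £349 ≥ £13, revenue can cover variable cost; the firm operates.
P = MC gives -286 - 40y + 6y^2 = 0, with roots -13/3 and 11. Take the larger (rising MC): y* = 11.
Check: AVC at y = 11 is £85 ≤ P, so revenue covers variable cost.
Profit = P·y − TC = 349·11 − 1353 = £2486.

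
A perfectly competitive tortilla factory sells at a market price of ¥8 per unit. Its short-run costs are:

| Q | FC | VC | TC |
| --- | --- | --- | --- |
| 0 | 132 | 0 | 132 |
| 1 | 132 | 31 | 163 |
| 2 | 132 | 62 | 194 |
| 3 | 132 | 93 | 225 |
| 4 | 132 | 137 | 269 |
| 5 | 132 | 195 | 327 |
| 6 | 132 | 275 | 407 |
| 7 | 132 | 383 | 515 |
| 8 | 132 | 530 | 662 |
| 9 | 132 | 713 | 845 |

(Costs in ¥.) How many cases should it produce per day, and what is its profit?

Tabulate TR − TC: Q=0: -132; Q=1: -155; Q=2: -178; Q=3: -201; Q=4: -237; Q=5: -287; Q=6: -359; Q=7: -459; Q=8: -598; Q=9: -773.
Profit is highest at Q = 0. Equivalently, the lowest AVC in the table is 31/1 ≈ ¥31 at Q = 1, and P = ¥8 falls below it — price never covers variable cost, so the firm shuts down and loses only its fixed cost.

Q = 0 (shut down); profit = -¥132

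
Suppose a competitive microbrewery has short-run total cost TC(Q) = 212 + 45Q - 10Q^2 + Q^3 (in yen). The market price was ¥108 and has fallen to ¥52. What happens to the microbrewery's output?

Output falls from 9 to 7

AVC = 45 - 10Q + Q^2, minimized at Q = 5 where min AVC = ¥20. MC = 45 - 20Q + 3Q^2.
With P = ¥108 above the shutdown price, P = MC gives Q = 9.
At P = ¥52 ≥ min AVC, set P = MC: Q = 7. The firm stays open but cuts output.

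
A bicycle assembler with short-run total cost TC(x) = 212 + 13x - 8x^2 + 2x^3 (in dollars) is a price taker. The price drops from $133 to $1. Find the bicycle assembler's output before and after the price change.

Output falls from 6 to 0 (the firm shuts down)

MC = 13 - 16x + 6x^2; the shutdown threshold is min AVC = $5 (at x = 2).
At P = $133 ≥ min AVC, set P = MC on the rising branch: x = 6.
At P = $1 < min AVC = $5, price no longer covers variable cost at any output, so the firm shuts down: x = 0.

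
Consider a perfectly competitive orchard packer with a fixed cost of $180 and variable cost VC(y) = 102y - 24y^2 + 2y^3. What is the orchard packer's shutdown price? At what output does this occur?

Short-run supply begins at min AVC. From VC = 102y - 24y^2 + 2y^3, AVC = 102 - 24y + 2y^2.
dAVC/dy = -24 + 4y = 0 gives y = 6. min AVC = 102 - 24·6 + 2·6^2 = 30.
The firm shuts down for any P below $30.

$30 per unit, at y = 6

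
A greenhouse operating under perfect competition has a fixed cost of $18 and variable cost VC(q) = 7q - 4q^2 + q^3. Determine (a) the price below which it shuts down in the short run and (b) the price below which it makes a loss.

Shutdown price = min AVC. AVC = 7 - 4q + q^2, with vertex at q = 2 and minimum $3.
ATC = 18/q + 7 - 4q + q^2. Setting dATC/dq = −18/q^2 − 4 + 2q = 0 gives q = 3 (since 2·3^3 − 4·3^2 = 18).
min ATC = 18/3 + 7 − 4·3 + 3^2 = $10. That is the break-even price.
Between these two prices the firm operates at a loss; above $10 it earns a profit.

Shutdown price = $3; break-even price = $10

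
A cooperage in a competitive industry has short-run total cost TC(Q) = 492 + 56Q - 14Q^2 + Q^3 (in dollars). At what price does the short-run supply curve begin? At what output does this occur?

The shutdown price is the minimum of AVC. VC = 56Q - 14Q^2 + Q^3, so AVC = 56 - 14Q + Q^2.
At the minimum of AVC, MC = AVC. MC = 56 - 28Q + 3Q^2; setting MC = AVC gives 2Q^2 - 14Q = 0, so Q = 7. min AVC = 7.
For P < $7 the firm produces nothing.

$7 per unit, at Q = 7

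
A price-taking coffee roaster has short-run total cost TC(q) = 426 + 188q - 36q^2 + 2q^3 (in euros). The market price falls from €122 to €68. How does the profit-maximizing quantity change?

Output falls from 11 to 10

AVC = 188 - 36q + 2q^2, minimized at q = 9 where min AVC = €26. MC = 188 - 72q + 6q^2.
With P = €122 above the shutdown price, P = MC gives q = 11.
At P = €68 ≥ min AVC, set P = MC: q = 10. The firm stays open but cuts output.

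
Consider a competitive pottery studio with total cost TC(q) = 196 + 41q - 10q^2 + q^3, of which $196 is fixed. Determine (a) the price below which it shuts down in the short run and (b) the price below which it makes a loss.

Shutdown price = $16; break-even price = $48

Shutdown price = min AVC. AVC = 41 - 10q + q^2, with vertex at q = 5 and minimum $16.
ATC = 196/q + 41 - 10q + q^2. Setting dATC/dq = −196/q^2 − 10 + 2q = 0 gives q = 7 (since 2·7^3 − 10·7^2 = 196).
min ATC = 196/7 + 41 − 10·7 + 7^2 = $48. That is the break-even price.
For $16 ≤ P < $48 the firm produces at a loss; below $16 it shuts down.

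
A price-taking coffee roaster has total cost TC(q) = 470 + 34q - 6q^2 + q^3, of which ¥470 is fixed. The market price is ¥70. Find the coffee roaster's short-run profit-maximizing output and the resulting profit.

Profit = -¥254 at q = 6

AVC = 34 - 6q + q^2; min AVC = ¥25 at q = 3. Since P = ¥70 ≥ min AVC, the firm produces.
MC = 34 - 12q + 3q^2. Setting P = MC and taking the root on the rising branch gives q* = 6.
TR = 70·6 = 420. TC = 470 + 204 = 674. Profit = 420 − 674 = -¥254.
Shutting down would mean losing the fixed cost of ¥470, so operating at a loss of ¥254 is better by ¥216.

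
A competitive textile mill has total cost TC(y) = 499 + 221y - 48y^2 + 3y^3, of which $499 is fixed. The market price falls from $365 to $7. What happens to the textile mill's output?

AVC = 221 - 48y + 3y^2, minimized at y = 8 where min AVC = $29. MC = 221 - 96y + 9y^2.
At P = $365 ≥ min AVC, set P = MC on the rising branch: y = 12.
At P = $7 < min AVC = $29, price no longer covers variable cost at any output, so the firm shuts down: y = 0.

Output falls from 12 to 0 (the firm shuts down)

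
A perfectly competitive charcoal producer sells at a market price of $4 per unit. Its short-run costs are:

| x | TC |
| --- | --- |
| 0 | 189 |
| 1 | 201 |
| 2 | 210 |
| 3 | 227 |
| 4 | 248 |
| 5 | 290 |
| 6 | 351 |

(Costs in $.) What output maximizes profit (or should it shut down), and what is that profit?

Profit at each row (π = 4x − TC): x=0: -189; x=1: -197; x=2: -202; x=3: -215; x=4: -232; x=5: -270; x=6: -327.
Profit is highest at x = 0. Equivalently, the lowest AVC in the table is 21/2 ≈ $10.50 at x = 2, and P = $4 falls below it — price never covers variable cost, so the firm shuts down and loses only its fixed cost.

x = 0 (shut down); profit = -$189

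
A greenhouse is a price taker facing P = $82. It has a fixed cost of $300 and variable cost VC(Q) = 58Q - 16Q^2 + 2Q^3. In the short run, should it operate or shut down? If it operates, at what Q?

Produce at Q = 6

Strip out fixed cost: VC = 58Q - 16Q^2 + 2Q^3. Then AVC = 58 - 16Q + 2Q^2 and MC = 58 - 32Q + 6Q^2.
AVC hits its minimum where MC = AVC, at Q = 4, giving min AVC = 58 - 16·4 + 2·4^2 = $26.
Since P = $82 ≥ min AVC = $26, price covers variable cost and the firm should produce.
P = MC gives -24 - 32Q + 6Q^2 = 0, with roots -2/3 and 6. Take the larger (rising MC): Q* = 6.
Check: AVC at Q = 6 is $34 ≤ P, so revenue covers variable cost.
Profit = P·Q − TC = 82·6 − 504 = -$12, a loss, but smaller than the $300 fixed cost the firm would lose by shutting down.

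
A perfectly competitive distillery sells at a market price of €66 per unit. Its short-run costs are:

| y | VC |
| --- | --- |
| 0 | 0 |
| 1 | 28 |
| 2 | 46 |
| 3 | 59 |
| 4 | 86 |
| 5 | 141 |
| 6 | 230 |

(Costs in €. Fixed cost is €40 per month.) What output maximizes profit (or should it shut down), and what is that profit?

y = 5; profit = €149

Profit at each row (π = 66y − TC): y=0: -40; y=1: -2; y=2: 46; y=3: 99; y=4: 138; y=5: 149; y=6: 126.
Profit is maximized at y = 5. AVC there is 141/5 = €28.20 ≤ P, so producing beats shutting down (which would give -€40).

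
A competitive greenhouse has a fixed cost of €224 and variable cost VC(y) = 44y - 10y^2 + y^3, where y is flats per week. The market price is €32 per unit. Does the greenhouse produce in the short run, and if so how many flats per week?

Variable cost is VC = 44y - 10y^2 + y^3, so AVC = VC/y = 44 - 10y + y^2 and MC = dTC/dy = 44 - 20y + 3y^2.
The AVC parabola has its vertex at y = 10/2 = 5, where AVC = 44 - 10·5 + 5^2 = €19.
Because €32 ≥ €19, revenue can cover variable cost; the firm operates.
P = MC gives 12 - 20y + 3y^2 = 0, with roots 2/3 and 6. Take the larger (rising MC): y* = 6.
Check: AVC at y = 6 is €20 ≤ P, so revenue covers variable cost.
Profit = P·y − TC = 32·6 − 344 = -€152, a loss, but smaller than the €224 fixed cost the firm would lose by shutting down.

Produce at y = 6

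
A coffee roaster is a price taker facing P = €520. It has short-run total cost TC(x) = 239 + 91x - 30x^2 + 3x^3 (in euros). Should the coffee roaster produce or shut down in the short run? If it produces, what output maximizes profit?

Produce at x = 11

Strip out fixed cost: VC = 91x - 30x^2 + 3x^3. Then AVC = 91 - 30x + 3x^2 and MC = 91 - 60x + 9x^2.
The AVC parabola has its vertex at x = 30/6 = 5, where AVC = 91 - 30·5 + 3·5^2 = €16.
Because €520 ≥ €16, revenue can cover variable cost; the firm operates.
Solving P = MC: -429 - 60x + 9x^2 = 0 ⇒ x = -13/3 or 11. On the upward-sloping branch, x* = 11.
Check: AVC at x = 11 is €124 ≤ P, so revenue covers variable cost.
Profit = P·x − TC = 520·11 − 1603 = €4117.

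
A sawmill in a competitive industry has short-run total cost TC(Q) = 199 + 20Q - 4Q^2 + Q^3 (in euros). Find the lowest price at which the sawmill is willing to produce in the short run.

The firm shuts down when price falls below the minimum of average variable cost. AVC = VC/Q = 20 - 4Q + Q^2.
dAVC/dQ = -4 + 2Q = 0 gives Q = 2. min AVC = 20 - 4·2 + 2^2 = 16.
The firm shuts down for any P below €16.

€16 per unit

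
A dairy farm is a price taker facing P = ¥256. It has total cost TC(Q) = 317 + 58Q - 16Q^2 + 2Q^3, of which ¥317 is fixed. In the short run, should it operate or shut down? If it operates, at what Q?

Produce at Q = 9

Variable cost is VC = 58Q - 16Q^2 + 2Q^3, so AVC = VC/Q = 58 - 16Q + 2Q^2 and MC = dTC/dQ = 58 - 32Q + 6Q^2.
AVC hits its minimum where MC = AVC, at Q = 4, giving min AVC = 58 - 16·4 + 2·4^2 = ¥26.
Since P = ¥256 ≥ min AVC = ¥26, price covers variable cost and the firm should produce.
Solving P = MC: -198 - 32Q + 6Q^2 = 0 ⇒ Q = -11/3 or 9. On the upward-sloping branch, Q* = 9.
Check: AVC at Q = 9 is ¥76 ≤ P, so revenue covers variable cost.
Profit = P·Q − TC = 256·9 − 1001 = ¥1303.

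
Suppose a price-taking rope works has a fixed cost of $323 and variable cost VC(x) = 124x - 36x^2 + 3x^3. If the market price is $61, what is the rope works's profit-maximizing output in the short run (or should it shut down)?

Variable cost is VC = 124x - 36x^2 + 3x^3, so AVC = VC/x = 124 - 36x + 3x^2 and MC = dTC/dx = 124 - 72x + 9x^2.
AVC hits its minimum where MC = AVC, at x = 6, giving min AVC = 124 - 36·6 + 3·6^2 = $16.
Because $61 ≥ $16, revenue can cover variable cost; the firm operates.
Set P = MC: 61 = 124 - 72x + 9x^2 → 63 - 72x + 9x^2 = 0. The roots are x = 1 and x = 7; the profit-maximizing output is on the rising part of MC, so x* = 7.
Check: AVC at x = 7 is $19 ≤ P, so revenue covers variable cost.
Profit = P·x − TC = 61·7 − 456 = -$29, a loss, but smaller than the $323 fixed cost the firm would lose by shutting down.

Produce at x = 7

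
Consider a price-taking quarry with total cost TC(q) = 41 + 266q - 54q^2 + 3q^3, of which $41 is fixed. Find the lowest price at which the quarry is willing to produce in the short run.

$23 per unit

The shutdown price is the minimum of AVC. VC = 266q - 54q^2 + 3q^3, so AVC = 266 - 54q + 3q^2.
dAVC/dq = -54 + 6q = 0 gives q = 9. min AVC = 266 - 54·9 + 3·9^2 = 23.
For P < $23 the firm produces nothing.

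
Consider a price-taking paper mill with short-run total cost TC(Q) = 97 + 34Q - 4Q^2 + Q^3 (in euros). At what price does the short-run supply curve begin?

The firm shuts down when price falls below the minimum of average variable cost. AVC = VC/Q = 34 - 4Q + Q^2.
dAVC/dQ = -4 + 2Q = 0 gives Q = 2. min AVC = 34 - 4·2 + 2^2 = 30.
For P < €30 the firm produces nothing.

€30 per unit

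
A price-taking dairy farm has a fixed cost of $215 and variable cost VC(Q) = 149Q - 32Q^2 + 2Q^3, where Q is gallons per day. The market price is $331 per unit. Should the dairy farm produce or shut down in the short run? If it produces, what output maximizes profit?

Produce at Q = 13

From TC, MC = TC'(Q) = 149 - 64Q + 6Q^2 and AVC = VC/Q = 149 - 32Q + 2Q^2.
AVC hits its minimum where MC = AVC, at Q = 8, giving min AVC = 149 - 32·8 + 2·8^2 = $21.
Because $331 ≥ $21, revenue can cover variable cost; the firm operates.
P = MC gives -182 - 64Q + 6Q^2 = 0, with roots -7/3 and 13. Take the larger (rising MC): Q* = 13.
Check: AVC at Q = 13 is $71 ≤ P, so revenue covers variable cost.
Profit = P·Q − TC = 331·13 − 1138 = $3165.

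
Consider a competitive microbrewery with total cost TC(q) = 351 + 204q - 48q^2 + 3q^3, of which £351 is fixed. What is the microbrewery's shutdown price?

£12 per unit

The firm shuts down when price falls below the minimum of average variable cost. AVC = VC/q = 204 - 48q + 3q^2.
At the minimum of AVC, MC = AVC. MC = 204 - 96q + 9q^2; setting MC = AVC gives 6q^2 - 48q = 0, so q = 8. min AVC = 12.
For P < £12 the firm produces nothing.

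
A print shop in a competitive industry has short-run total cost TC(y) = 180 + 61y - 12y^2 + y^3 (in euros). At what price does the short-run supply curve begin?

€25 per unit

The shutdown price is the minimum of AVC. VC = 61y - 12y^2 + y^3, so AVC = 61 - 12y + y^2.
dAVC/dy = -12 + 2y = 0 gives y = 6. min AVC = 61 - 12·6 + 6^2 = 25.
For P < €25 the firm produces nothing.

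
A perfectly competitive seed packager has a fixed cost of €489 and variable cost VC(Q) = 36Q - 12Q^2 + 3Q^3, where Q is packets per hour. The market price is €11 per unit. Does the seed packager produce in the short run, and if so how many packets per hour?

Strip out fixed cost: VC = 36Q - 12Q^2 + 3Q^3. Then AVC = 36 - 12Q + 3Q^2 and MC = 36 - 24Q + 9Q^2.
The AVC parabola has its vertex at Q = 12/6 = 2, where AVC = 36 - 12·2 + 3·2^2 = €24.
P = €11 lies below min AVC = €24; no output level covers variable cost.
Best response: produce nothing and absorb the €489 fixed cost.

Shut down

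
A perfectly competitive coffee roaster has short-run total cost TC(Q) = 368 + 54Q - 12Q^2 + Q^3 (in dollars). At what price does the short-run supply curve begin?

The shutdown price is the minimum of AVC. VC = 54Q - 12Q^2 + Q^3, so AVC = 54 - 12Q + Q^2.
At the minimum of AVC, MC = AVC. MC = 54 - 24Q + 3Q^2; setting MC = AVC gives 2Q^2 - 12Q = 0, so Q = 6. min AVC = 18.
For P < $18 the firm produces nothing.

$18 per unit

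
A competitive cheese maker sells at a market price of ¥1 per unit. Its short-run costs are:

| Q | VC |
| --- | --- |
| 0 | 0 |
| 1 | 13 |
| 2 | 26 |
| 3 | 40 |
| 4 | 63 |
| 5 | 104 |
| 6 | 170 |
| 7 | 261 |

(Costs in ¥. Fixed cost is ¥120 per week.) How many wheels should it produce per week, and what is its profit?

Compute π = P·Q − TC at each output: Q=0: -120; Q=1: -132; Q=2: -144; Q=3: -157; Q=4: -179; Q=5: -219; Q=6: -284; Q=7: -374.
Profit is highest at Q = 0. Equivalently, the lowest AVC in the table is 13/1 ≈ ¥13 at Q = 1, and P = ¥1 falls below it — price never covers variable cost, so the firm shuts down and loses only its fixed cost.

Q = 0 (shut down); profit = -¥120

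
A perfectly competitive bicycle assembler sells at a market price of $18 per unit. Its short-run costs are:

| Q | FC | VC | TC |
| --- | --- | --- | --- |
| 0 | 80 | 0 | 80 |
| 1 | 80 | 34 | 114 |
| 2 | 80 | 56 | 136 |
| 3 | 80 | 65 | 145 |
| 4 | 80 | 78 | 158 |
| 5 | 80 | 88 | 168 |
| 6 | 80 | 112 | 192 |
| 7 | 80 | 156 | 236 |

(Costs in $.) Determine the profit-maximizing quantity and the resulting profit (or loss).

Tabulate TR − TC: Q=0: -80; Q=1: -96; Q=2: -100; Q=3: -91; Q=4: -86; Q=5: -78; Q=6: -84; Q=7: -110.
Profit is maximized at Q = 5. AVC there is 88/5 = $17.60 ≤ P, so producing beats shutting down (which would give -$80).

Q = 5; profit = -$78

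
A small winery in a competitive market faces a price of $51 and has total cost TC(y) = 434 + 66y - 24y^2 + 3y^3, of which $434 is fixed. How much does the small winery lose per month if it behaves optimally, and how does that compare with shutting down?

Profit = -$284 at y = 5

AVC = 66 - 24y + 3y^2 has its minimum $18 at y = 4; price $51 clears that bar, so the firm operates.
MC = 66 - 48y + 9y^2. Setting P = MC and taking the root on the rising branch gives y* = 5.
TR = 51·5 = 255. TC = 434 + 105 = 539. Profit = 255 − 539 = -$284.
That loss of $284 beats the $434 the firm would lose by shutting down; producing recovers $150 of fixed cost.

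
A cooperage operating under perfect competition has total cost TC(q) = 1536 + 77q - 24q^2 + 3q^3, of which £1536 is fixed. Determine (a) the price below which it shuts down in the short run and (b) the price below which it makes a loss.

Shutdown price = £29; break-even price = £269

Shutdown price = min AVC. AVC = 77 - 24q + 3q^2, with vertex at q = 4 and minimum £29.
ATC = 1536/q + 77 - 24q + 3q^2. Setting dATC/dq = −1536/q^2 − 24 + 6q = 0 gives q = 8 (since 6·8^3 − 24·8^2 = 1536).
min ATC = 1536/8 + 77 − 24·8 + 3·8^2 = £269. That is the break-even price.
For £29 ≤ P < £269 the firm produces at a loss; below £29 it shuts down.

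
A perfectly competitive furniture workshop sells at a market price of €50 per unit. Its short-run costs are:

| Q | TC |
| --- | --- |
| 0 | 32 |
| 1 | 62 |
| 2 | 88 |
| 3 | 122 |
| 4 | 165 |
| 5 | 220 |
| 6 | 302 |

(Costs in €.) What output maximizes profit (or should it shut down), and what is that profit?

Q = 4; profit = €35

Profit at each row (π = 50Q − TC): Q=0: -32; Q=1: -12; Q=2: 12; Q=3: 28; Q=4: 35; Q=5: 30; Q=6: -2.
Profit is maximized at Q = 4. AVC there is 133/4 = €33.25 ≤ P, so producing beats shutting down (which would give -€32).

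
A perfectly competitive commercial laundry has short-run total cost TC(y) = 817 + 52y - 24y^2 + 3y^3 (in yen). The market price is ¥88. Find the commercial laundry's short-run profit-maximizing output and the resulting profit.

Profit = -¥385 at y = 6

AVC = 52 - 24y + 3y^2 has its minimum ¥4 at y = 4; price ¥88 clears that bar, so the firm operates.
MC = 52 - 48y + 9y^2. Setting P = MC and taking the root on the rising branch gives y* = 6.
TR = 88·6 = 528. TC = 817 + 96 = 913. Profit = 528 − 913 = -¥385.
That loss of ¥385 beats the ¥817 the firm would lose by shutting down; producing recovers ¥432 of fixed cost.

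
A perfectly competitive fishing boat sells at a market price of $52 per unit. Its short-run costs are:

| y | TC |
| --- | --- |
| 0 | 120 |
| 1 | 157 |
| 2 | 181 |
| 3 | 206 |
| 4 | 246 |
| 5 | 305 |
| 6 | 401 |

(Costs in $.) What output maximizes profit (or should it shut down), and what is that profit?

Profit at each row (π = 52y − TC): y=0: -120; y=1: -105; y=2: -77; y=3: -50; y=4: -38; y=5: -45; y=6: -89.
Profit is maximized at y = 4. AVC there is 126/4 = $31.50 ≤ P, so producing beats shutting down (which would give -$120).

y = 4; profit = -$38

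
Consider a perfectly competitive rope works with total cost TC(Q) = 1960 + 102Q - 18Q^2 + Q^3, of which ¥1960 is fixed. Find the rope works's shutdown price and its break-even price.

AVC = 102 - 18Q + Q^2; minimized at Q = 9, giving min AVC = ¥21. That is the shutdown price.
ATC = 1960/Q + 102 - 18Q + Q^2. Setting dATC/dQ = −1960/Q^2 − 18 + 2Q = 0 gives Q = 14 (since 2·14^3 − 18·14^2 = 1960).
min ATC = 1960/14 + 102 − 18·14 + 14^2 = ¥186. That is the break-even price.
Between these two prices the firm operates at a loss; above ¥186 it earns a profit.

Shutdown price = ¥21; break-even price = ¥186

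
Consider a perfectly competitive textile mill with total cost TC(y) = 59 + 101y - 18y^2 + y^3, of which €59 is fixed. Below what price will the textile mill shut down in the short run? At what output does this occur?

The firm shuts down when price falls below the minimum of average variable cost. AVC = VC/y = 101 - 18y + y^2.
At the minimum of AVC, MC = AVC. MC = 101 - 36y + 3y^2; setting MC = AVC gives 2y^2 - 18y = 0, so y = 9. min AVC = 20.
The firm shuts down for any P below €20.

€20 per unit, at y = 9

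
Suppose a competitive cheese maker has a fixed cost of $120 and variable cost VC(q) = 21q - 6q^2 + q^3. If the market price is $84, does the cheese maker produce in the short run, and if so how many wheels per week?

Strip out fixed cost: VC = 21q - 6q^2 + q^3. Then AVC = 21 - 6q + q^2 and MC = 21 - 12q + 3q^2.
AVC is minimized where dAVC/dq = -6 + 2q = 0, at q = 3; min AVC = 21 - 6·3 + 3^2 = $12.
P = $84 exceeds min AVC = $12, so the firm stays open.
P = MC gives -63 - 12q + 3q^2 = 0, with roots -3 and 7. Take the larger (rising MC): q* = 7.
Check: AVC at q = 7 is $28 ≤ P, so revenue covers variable cost.
Profit = P·q − TC = 84·7 − 316 = $272.

Produce at q = 7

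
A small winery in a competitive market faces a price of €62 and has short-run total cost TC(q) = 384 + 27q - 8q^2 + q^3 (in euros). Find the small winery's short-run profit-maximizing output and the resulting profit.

AVC = 27 - 8q + q^2; min AVC = €11 at q = 4. Since P = €62 ≥ min AVC, the firm produces.
With MC = 27 - 16q + 3q^2, P = MC on the upward-sloping part at q* = 7.
TR = 62·7 = 434. TC = 384 + 140 = 524. Profit = 434 − 524 = -€90.
By producing, the firm covers all variable cost plus €294 of fixed cost; shutting down would lose the full €384.

Profit = -€90 at q = 7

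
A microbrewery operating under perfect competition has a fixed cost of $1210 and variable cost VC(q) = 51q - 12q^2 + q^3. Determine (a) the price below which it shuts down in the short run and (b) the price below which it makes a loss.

Shutdown price = $15; break-even price = $150

Shutdown price = min AVC. AVC = 51 - 12q + q^2, with vertex at q = 6 and minimum $15.
ATC = 1210/q + 51 - 12q + q^2. Setting dATC/dq = −1210/q^2 − 12 + 2q = 0 gives q = 11 (since 2·11^3 − 12·11^2 = 1210).
min ATC = 1210/11 + 51 − 12·11 + 11^2 = $150. That is the break-even price.
Between these two prices the firm operates at a loss; above $150 it earns a profit.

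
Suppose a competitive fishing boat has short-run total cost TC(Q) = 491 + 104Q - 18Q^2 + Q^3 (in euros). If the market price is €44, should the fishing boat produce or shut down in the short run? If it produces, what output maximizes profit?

Produce at Q = 10

From TC, MC = TC'(Q) = 104 - 36Q + 3Q^2 and AVC = VC/Q = 104 - 18Q + Q^2.
AVC is minimized where dAVC/dQ = -18 + 2Q = 0, at Q = 9; min AVC = 104 - 18·9 + 9^2 = €23.
Because €44 ≥ €23, revenue can cover variable cost; the firm operates.
P = MC gives 60 - 36Q + 3Q^2 = 0, with roots 2 and 10. Take the larger (rising MC): Q* = 10.
Check: AVC at Q = 10 is €24 ≤ P, so revenue covers variable cost.
Profit = P·Q − TC = 44·10 − 731 = -€291, a loss, but smaller than the €491 fixed cost the firm would lose by shutting down.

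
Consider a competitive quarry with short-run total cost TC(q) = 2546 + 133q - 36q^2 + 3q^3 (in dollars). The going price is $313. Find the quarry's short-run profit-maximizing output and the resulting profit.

AVC = 133 - 36q + 3q^2; min AVC = $25 at q = 6. Since P = $313 ≥ min AVC, the firm produces.
MC = 133 - 72q + 9q^2. Setting P = MC and taking the root on the rising branch gives q* = 10.
TR = 313·10 = 3130. TC = 2546 + 730 = 3276. Profit = 3130 − 3276 = -$146.
Shutting down would mean losing the fixed cost of $2546, so operating at a loss of $146 is better by $2400.

Profit = -$146 at q = 10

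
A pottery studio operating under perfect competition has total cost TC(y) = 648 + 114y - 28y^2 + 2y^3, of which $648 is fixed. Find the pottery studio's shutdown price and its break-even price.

Shutdown price = $16; break-even price = $96

Shutdown price = min AVC. AVC = 114 - 28y + 2y^2, with vertex at y = 7 and minimum $16.
ATC = 648/y + 114 - 28y + 2y^2. Setting dATC/dy = −648/y^2 − 28 + 4y = 0 gives y = 9 (since 4·9^3 − 28·9^2 = 648).
min ATC = 648/9 + 114 − 28·9 + 2·9^2 = $96. That is the break-even price.
Between these two prices the firm operates at a loss; above $96 it earns a profit.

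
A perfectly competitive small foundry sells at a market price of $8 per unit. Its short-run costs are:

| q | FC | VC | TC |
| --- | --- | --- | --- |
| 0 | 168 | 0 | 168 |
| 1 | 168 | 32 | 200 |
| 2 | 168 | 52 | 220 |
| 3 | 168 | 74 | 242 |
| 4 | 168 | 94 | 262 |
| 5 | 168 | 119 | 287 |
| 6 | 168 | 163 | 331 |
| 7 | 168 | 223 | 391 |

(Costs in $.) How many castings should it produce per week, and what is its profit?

Profit at each row (π = 8q − TC): q=0: -168; q=1: -192; q=2: -204; q=3: -218; q=4: -230; q=5: -247; q=6: -283; q=7: -335.
Profit is highest at q = 0. Equivalently, the lowest AVC in the table is 94/4 ≈ $23.50 at q = 4, and P = $8 falls below it — price never covers variable cost, so the firm shuts down and loses only its fixed cost.

q = 0 (shut down); profit = -$168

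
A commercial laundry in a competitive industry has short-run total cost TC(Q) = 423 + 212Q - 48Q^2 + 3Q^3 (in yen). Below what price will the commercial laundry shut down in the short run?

¥20 per unit

The shutdown price is the minimum of AVC. VC = 212Q - 48Q^2 + 3Q^3, so AVC = 212 - 48Q + 3Q^2.
At the minimum of AVC, MC = AVC. MC = 212 - 96Q + 9Q^2; setting MC = AVC gives 6Q^2 - 48Q = 0, so Q = 8. min AVC = 20.
So the shutdown price is ¥20.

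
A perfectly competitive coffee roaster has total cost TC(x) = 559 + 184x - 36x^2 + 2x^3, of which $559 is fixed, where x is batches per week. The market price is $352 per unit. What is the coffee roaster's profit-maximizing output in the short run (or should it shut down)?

Strip out fixed cost: VC = 184x - 36x^2 + 2x^3. Then AVC = 184 - 36x + 2x^2 and MC = 184 - 72x + 6x^2.
AVC hits its minimum where MC = AVC, at x = 9, giving min AVC = 184 - 36·9 + 2·9^2 = $22.
P = $352 exceeds min AVC = $22, so the firm stays open.
Solving P = MC: -168 - 72x + 6x^2 = 0 ⇒ x = -2 or 14. On the upward-sloping branch, x* = 14.
Check: AVC at x = 14 is $72 ≤ P, so revenue covers variable cost.
Profit = P·x − TC = 352·14 − 1567 = $3361.

Produce at x = 14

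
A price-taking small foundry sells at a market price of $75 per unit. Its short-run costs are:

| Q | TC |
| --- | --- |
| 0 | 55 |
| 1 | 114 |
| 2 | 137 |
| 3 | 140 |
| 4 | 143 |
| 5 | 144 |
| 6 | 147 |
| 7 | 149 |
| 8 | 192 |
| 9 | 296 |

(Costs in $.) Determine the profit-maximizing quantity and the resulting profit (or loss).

Compute π = P·Q − TC at each output: Q=0: -55; Q=1: -39; Q=2: 13; Q=3: 85; Q=4: 157; Q=5: 231; Q=6: 303; Q=7: 376; Q=8: 408; Q=9: 379.
Profit is maximized at Q = 8. AVC there is 137/8 = $17.12 ≤ P, so producing beats shutting down (which would give -$55).

Q = 8; profit = $408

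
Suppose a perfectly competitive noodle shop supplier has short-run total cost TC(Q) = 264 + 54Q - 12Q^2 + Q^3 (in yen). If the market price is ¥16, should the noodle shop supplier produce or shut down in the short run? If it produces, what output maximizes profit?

From TC, MC = TC'(Q) = 54 - 24Q + 3Q^2 and AVC = VC/Q = 54 - 12Q + Q^2.
AVC is minimized where dAVC/dQ = -12 + 2Q = 0, at Q = 6; min AVC = 54 - 12·6 + 6^2 = ¥18.
P = ¥16 lies below min AVC = ¥18; no output level covers variable cost.
Shutting down limits the loss to fixed cost, ¥264.

Shut down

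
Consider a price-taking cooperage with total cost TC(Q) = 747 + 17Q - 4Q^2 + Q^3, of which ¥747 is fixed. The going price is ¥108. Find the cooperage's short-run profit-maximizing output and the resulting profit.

Profit = -¥257 at Q = 7

AVC = 17 - 4Q + Q^2; min AVC = ¥13 at Q = 2. Since P = ¥108 ≥ min AVC, the firm produces.
With MC = 17 - 8Q + 3Q^2, P = MC on the upward-sloping part at Q* = 7.
TR = 108·7 = 756. TC = 747 + 266 = 1013. Profit = 756 − 1013 = -¥257.
That loss of ¥257 beats the ¥747 the firm would lose by shutting down; producing recovers ¥490 of fixed cost.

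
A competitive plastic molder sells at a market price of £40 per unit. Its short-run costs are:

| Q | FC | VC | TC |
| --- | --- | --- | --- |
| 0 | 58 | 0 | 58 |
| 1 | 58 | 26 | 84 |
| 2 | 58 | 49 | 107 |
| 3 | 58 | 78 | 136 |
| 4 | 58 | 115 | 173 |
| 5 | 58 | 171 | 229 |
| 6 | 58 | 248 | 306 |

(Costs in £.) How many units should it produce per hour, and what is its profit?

Compute π = P·Q − TC at each output: Q=0: -58; Q=1: -44; Q=2: -27; Q=3: -16; Q=4: -13; Q=5: -29; Q=6: -66.
Profit is maximized at Q = 4. AVC there is 115/4 = £28.75 ≤ P, so producing beats shutting down (which would give -£58).

Q = 4; profit = -£13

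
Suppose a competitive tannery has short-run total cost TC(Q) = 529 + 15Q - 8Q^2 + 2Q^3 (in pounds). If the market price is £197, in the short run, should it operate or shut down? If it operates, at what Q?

From TC, MC = TC'(Q) = 15 - 16Q + 6Q^2 and AVC = VC/Q = 15 - 8Q + 2Q^2.
AVC hits its minimum where MC = AVC, at Q = 2, giving min AVC = 15 - 8·2 + 2·2^2 = £7.
Because £197 ≥ £7, revenue can cover variable cost; the firm operates.
P = MC gives -182 - 16Q + 6Q^2 = 0, with roots -13/3 and 7. Take the larger (rising MC): Q* = 7.
Check: AVC at Q = 7 is £57 ≤ P, so revenue covers variable cost.
Profit = P·Q − TC = 197·7 − 928 = £451.

Produce at Q = 7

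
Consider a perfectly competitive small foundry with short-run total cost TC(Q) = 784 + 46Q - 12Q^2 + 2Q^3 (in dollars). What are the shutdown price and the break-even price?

Shutdown price = $28; break-even price = $172

AVC = 46 - 12Q + 2Q^2; minimized at Q = 3, giving min AVC = $28. That is the shutdown price.
ATC = 784/Q + 46 - 12Q + 2Q^2. Setting dATC/dQ = −784/Q^2 − 12 + 4Q = 0 gives Q = 7 (since 4·7^3 − 12·7^2 = 784).
min ATC = 784/7 + 46 − 12·7 + 2·7^2 = $172. That is the break-even price.
For $28 ≤ P < $172 the firm produces at a loss; below $28 it shuts down.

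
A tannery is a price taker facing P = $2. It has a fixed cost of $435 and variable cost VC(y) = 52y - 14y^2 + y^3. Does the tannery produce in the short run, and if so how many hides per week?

Strip out fixed cost: VC = 52y - 14y^2 + y^3. Then AVC = 52 - 14y + y^2 and MC = 52 - 28y + 3y^2.
AVC is minimized where dAVC/dy = -14 + 2y = 0, at y = 7; min AVC = 52 - 14·7 + 7^2 = $3.
With P < min AVC ($2 < $3), every unit sold adds to the loss.
Best response: produce nothing and absorb the $435 fixed cost.

Shut down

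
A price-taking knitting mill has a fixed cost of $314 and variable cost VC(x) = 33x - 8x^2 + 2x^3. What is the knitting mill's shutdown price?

Short-run supply begins at min AVC. From VC = 33x - 8x^2 + 2x^3, AVC = 33 - 8x + 2x^2.
At the minimum of AVC, MC = AVC. MC = 33 - 16x + 6x^2; setting MC = AVC gives 4x^2 - 8x = 0, so x = 2. min AVC = 25.
For P < $25 the firm produces nothing.

$25 per unit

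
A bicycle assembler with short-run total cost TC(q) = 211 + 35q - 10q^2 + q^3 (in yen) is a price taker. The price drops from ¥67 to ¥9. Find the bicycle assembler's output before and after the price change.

MC = 35 - 20q + 3q^2; the shutdown threshold is min AVC = ¥10 (at q = 5).
At P = ¥67 ≥ min AVC, set P = MC on the rising branch: q = 8.
At P = ¥9 < min AVC = ¥10, price no longer covers variable cost at any output, so the firm shuts down: q = 0.

Output falls from 8 to 0 (the firm shuts down)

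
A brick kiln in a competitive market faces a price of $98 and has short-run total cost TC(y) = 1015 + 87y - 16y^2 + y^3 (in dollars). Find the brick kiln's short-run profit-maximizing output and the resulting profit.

AVC = 87 - 16y + y^2; min AVC = $23 at y = 8. Since P = $98 ≥ min AVC, the firm produces.
MC = 87 - 32y + 3y^2. Setting P = MC and taking the root on the rising branch gives y* = 11.
TR = 98·11 = 1078. TC = 1015 + 352 = 1367. Profit = 1078 − 1367 = -$289.
That loss of $289 beats the $1015 the firm would lose by shutting down; producing recovers $726 of fixed cost.

Profit = -$289 at y = 11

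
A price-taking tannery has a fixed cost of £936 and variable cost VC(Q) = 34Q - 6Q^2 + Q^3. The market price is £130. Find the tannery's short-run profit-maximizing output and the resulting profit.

AVC = 34 - 6Q + Q^2; min AVC = £25 at Q = 3. Since P = £130 ≥ min AVC, the firm produces.
With MC = 34 - 12Q + 3Q^2, P = MC on the upward-sloping part at Q* = 8.
TR = 130·8 = 1040. TC = 936 + 400 = 1336. Profit = 1040 − 1336 = -£296.
That loss of £296 beats the £936 the firm would lose by shutting down; producing recovers £640 of fixed cost.

Profit = -£296 at Q = 8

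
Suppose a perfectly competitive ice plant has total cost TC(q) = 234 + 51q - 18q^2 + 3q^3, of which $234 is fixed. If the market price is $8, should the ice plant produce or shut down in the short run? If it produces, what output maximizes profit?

Variable cost is VC = 51q - 18q^2 + 3q^3, so AVC = VC/q = 51 - 18q + 3q^2 and MC = dTC/dq = 51 - 36q + 9q^2.
AVC hits its minimum where MC = AVC, at q = 3, giving min AVC = 51 - 18·3 + 3·3^2 = $24.
P = $8 lies below min AVC = $24; no output level covers variable cost.
Best response: produce nothing and absorb the $234 fixed cost.

Shut down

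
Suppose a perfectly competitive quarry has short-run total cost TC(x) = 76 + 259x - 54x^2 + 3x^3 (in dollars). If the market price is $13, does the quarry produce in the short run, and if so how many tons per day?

Strip out fixed cost: VC = 259x - 54x^2 + 3x^3. Then AVC = 259 - 54x + 3x^2 and MC = 259 - 108x + 9x^2.
AVC is minimized where dAVC/dx = -54 + 6x = 0, at x = 9; min AVC = 259 - 54·9 + 3·9^2 = $16.
Since P = $13 < min AVC = $16, price fails to cover variable cost at any output.
The firm minimizes its loss by shutting down and losing only its fixed cost of $76.

Shut down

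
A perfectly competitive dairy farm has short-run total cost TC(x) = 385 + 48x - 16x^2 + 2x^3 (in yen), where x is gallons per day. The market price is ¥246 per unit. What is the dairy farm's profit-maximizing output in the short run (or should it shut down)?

Strip out fixed cost: VC = 48x - 16x^2 + 2x^3. Then AVC = 48 - 16x + 2x^2 and MC = 48 - 32x + 6x^2.
AVC is minimized where dAVC/dx = -16 + 4x = 0, at x = 4; min AVC = 48 - 16·4 + 2·4^2 = ¥16.
Since P = ¥246 ≥ min AVC = ¥16, price covers variable cost and the firm should produce.
Set P = MC: 246 = 48 - 32x + 6x^2 → -198 - 32x + 6x^2 = 0. The roots are x = -11/3 and x = 9; the profit-maximizing output is on the rising part of MC, so x* = 9.
Check: AVC at x = 9 is ¥66 ≤ P, so revenue covers variable cost.
Profit = P·x − TC = 246·9 − 979 = ¥1235.

Produce at x = 9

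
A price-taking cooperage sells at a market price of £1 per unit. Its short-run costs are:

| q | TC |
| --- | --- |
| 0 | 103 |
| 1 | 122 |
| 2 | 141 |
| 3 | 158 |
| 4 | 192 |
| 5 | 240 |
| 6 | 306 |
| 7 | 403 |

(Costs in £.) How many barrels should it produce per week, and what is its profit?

q = 0 (shut down); profit = -£103

Tabulate TR − TC: q=0: -103; q=1: -121; q=2: -139; q=3: -155; q=4: -188; q=5: -235; q=6: -300; q=7: -396.
Profit is highest at q = 0. Equivalently, the lowest AVC in the table is 55/3 ≈ £18.33 at q = 3, and P = £1 falls below it — price never covers variable cost, so the firm shuts down and loses only its fixed cost.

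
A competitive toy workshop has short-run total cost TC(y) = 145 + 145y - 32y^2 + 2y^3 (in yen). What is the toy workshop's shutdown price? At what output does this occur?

The shutdown price is the minimum of AVC. VC = 145y - 32y^2 + 2y^3, so AVC = 145 - 32y + 2y^2.
At the minimum of AVC, MC = AVC. MC = 145 - 64y + 6y^2; setting MC = AVC gives 4y^2 - 32y = 0, so y = 8. min AVC = 17.
So the shutdown price is ¥17.

¥17 per unit, at y = 8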